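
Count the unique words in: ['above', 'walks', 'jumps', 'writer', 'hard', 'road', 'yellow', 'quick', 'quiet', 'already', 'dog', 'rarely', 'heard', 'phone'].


Listing all tokens and tracking unique types:
  Token 1: 'above' -> NEW (unique so far: 1)
  Token 2: 'walks' -> NEW (unique so far: 2)
  Token 3: 'jumps' -> NEW (unique so far: 3)
  Token 4: 'writer' -> NEW (unique so far: 4)
  Token 5: 'hard' -> NEW (unique so far: 5)
  Token 6: 'road' -> NEW (unique so far: 6)
  Token 7: 'yellow' -> NEW (unique so far: 7)
  Token 8: 'quick' -> NEW (unique so far: 8)
  Token 9: 'quiet' -> NEW (unique so far: 9)
  Token 10: 'already' -> NEW (unique so far: 10)
  Token 11: 'dog' -> NEW (unique so far: 11)
  Token 12: 'rarely' -> NEW (unique so far: 12)
  Token 13: 'heard' -> NEW (unique so far: 13)
  Token 14: 'phone' -> NEW (unique so far: 14)
Unique types: ('above', 'already', 'dog', 'hard', 'heard', 'jumps', 'phone', 'quick', 'quiet', 'rarely', 'road', 'walks', 'writer', 'yellow')
Vocabulary size: 14

14


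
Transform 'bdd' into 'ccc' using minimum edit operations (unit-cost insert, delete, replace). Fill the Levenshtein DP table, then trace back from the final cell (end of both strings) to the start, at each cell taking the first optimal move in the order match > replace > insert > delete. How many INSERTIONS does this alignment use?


Edit distance = 3. Backtracking from cell (3, 3) with preference match > replace > insert > delete,
then listing the resulting alignment 'bdd' -> 'ccc' left to right:
  Step 1: replace b->c
  Step 2: replace d->c
  Step 3: replace d->c
Total insertions: 0

0


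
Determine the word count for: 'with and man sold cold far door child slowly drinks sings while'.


Counting words by splitting on spaces:
  Word 1: 'with'
  Word 2: 'and'
  Word 3: 'man'
  Word 4: 'sold'
  Word 5: 'cold'
  Word 6: 'far'
  Word 7: 'door'
  Word 8: 'child'
  Word 9: 'slowly'
  Word 10: 'drinks'
  Word 11: 'sings'
  Word 12: 'while'
Total words: 12

12


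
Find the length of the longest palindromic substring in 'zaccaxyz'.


Scanning 'zaccaxyz' for palindromic substrings.
Substring at positions 1-4: 'acca'.
Check: reverse('acca') = 'acca' -> palindrome confirmed.
Neighbouring characters ('z' / 'x') break symmetry, so it cannot extend further.
No longer palindromic substring exists; longest length = 4

4


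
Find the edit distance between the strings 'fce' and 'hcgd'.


Building DP table for s1='fce' (len 3) and s2='hcgd' (len 4):
       h  c  g  d
    0  1  2  3  4
  f 1  1  2  3  4
  c 2  2  1  2  3
  e 3  3  2  2  3
Edit distance = dp[3][4] = 3

3


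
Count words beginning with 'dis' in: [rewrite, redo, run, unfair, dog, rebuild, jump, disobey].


Checking each word for prefix 'dis':
  'rewrite' -> no (count: 0)
  'redo' -> no (count: 0)
  'run' -> no (count: 0)
  'unfair' -> no (count: 0)
  'dog' -> no (count: 0)
  'rebuild' -> no (count: 0)
  'jump' -> no (count: 0)
  'disobey' -> YES, starts with 'dis' (count: 1)
Total with prefix 'dis': 1

1


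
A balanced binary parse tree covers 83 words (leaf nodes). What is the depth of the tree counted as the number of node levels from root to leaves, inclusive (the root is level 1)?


In a balanced binary tree with n leaves the deepest leaf is ceil(log2(n)) edges below the root,
so counting node levels inclusive of root and leaves gives ceil(log2(n)) + 1 levels.
log2(83) = 6.3750
ceil(6.3750) = 7
levels = 7 + 1 = 8

8


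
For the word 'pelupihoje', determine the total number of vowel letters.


Scanning each character of 'pelupihoje':
  Position 1: 'p' -> consonant (running count: 0)
  Position 2: 'e' -> vowel (running count: 1)
  Position 3: 'l' -> consonant (running count: 1)
  Position 4: 'u' -> vowel (running count: 2)
  Position 5: 'p' -> consonant (running count: 2)
  Position 6: 'i' -> vowel (running count: 3)
  Position 7: 'h' -> consonant (running count: 3)
  Position 8: 'o' -> vowel (running count: 4)
  Position 9: 'j' -> consonant (running count: 4)
  Position 10: 'e' -> vowel (running count: 5)
Total vowels: 5

5


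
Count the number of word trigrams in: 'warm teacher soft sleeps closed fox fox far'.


Word trigrams from [8] words:
  Trigram 1: (warm teacher soft)
  Trigram 2: (teacher soft sleeps)
  Trigram 3: (soft sleeps closed)
  Trigram 4: (sleeps closed fox)
  Trigram 5: (closed fox fox)
  Trigram 6: (fox fox far)
Total word trigrams: 8 - 2 = 6

6


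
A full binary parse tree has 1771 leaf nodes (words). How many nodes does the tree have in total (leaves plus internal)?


Leaf nodes (terminals): 1771
Internal nodes = n - 1 = 1771 - 1 = 1770
Total = leaves + internal = 1771 + 1770 = 3541

3541


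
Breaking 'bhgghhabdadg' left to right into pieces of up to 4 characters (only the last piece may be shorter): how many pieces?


'bhgghhabdadg' has 12 characters.
Chunking with max size 4:
  Chunk 1: 'bhgg' (positions 0-3)
  Chunk 2: 'hhab' (positions 4-7)
  Chunk 3: 'dadg' (positions 8-11)
Total chunks: ceil(12 / 4) = 3

3


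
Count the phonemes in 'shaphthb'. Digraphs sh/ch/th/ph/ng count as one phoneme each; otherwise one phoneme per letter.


Parsing 'shaphthb' greedily, digraphs first:
  'sh' -> digraph (1 consonant phoneme) (phonemes so far: 1)
  'a' -> vowel phoneme (phonemes so far: 2)
  'ph' -> digraph (1 consonant phoneme) (phonemes so far: 3)
  'th' -> digraph (1 consonant phoneme) (phonemes so far: 4)
  'b' -> consonant phoneme (phonemes so far: 5)
Total phonemes: 5

5


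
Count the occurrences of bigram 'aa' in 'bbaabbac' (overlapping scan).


Scanning 'bbaabbac' for bigram 'aa':
  Position 0: 'bb' -> no
  Position 1: 'ba' -> no
  Position 2: 'aa' -> MATCH
  Position 3: 'ab' -> no
  Position 4: 'bb' -> no
  Position 5: 'ba' -> no
  Position 6: 'ac' -> no
Total matches: 1

1


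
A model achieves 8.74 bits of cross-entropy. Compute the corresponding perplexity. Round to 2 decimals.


Perplexity formula: PP = 2^H
H = 8.74
PP = 2^8.74
Decompose: 2^8.74 = 2^8 * 2^0.74
2^8 = 256, 2^0.74 ~ 1.6701758
PP ~ 256 * 1.6701758 = 427.5650048
Rounded to 2 decimals: 427.57

427.57


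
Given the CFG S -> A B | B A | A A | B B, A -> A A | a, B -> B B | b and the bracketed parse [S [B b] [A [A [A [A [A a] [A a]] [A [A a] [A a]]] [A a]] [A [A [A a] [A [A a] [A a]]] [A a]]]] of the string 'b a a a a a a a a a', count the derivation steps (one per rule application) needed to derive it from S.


Every bracketed nonterminal node [X ...] in the tree is produced by exactly one rule application.
Reading the tree off as a leftmost derivation:
  Step 1: S  =>  B A   (applied S -> B A)
  Step 2: B A  =>  b A   (applied B -> b)
  Step 3: b A  =>  b A A   (applied A -> A A)
  Step 4: b A A  =>  b A A A   (applied A -> A A)
  Step 5: b A A A  =>  b A A A A   (applied A -> A A)
  Step 6: b A A A A  =>  b A A A A A   (applied A -> A A)
  Step 7: b A A A A A  =>  b a A A A A   (applied A -> a)
  Step 8: b a A A A A  =>  b a a A A A   (applied A -> a)
  Step 9: b a a A A A  =>  b a a A A A A   (applied A -> A A)
  Step 10: b a a A A A A  =>  b a a a A A A   (applied A -> a)
  Step 11: b a a a A A A  =>  b a a a a A A   (applied A -> a)
  Step 12: b a a a a A A  =>  b a a a a a A   (applied A -> a)
  Step 13: b a a a a a A  =>  b a a a a a A A   (applied A -> A A)
  Step 14: b a a a a a A A  =>  b a a a a a A A A   (applied A -> A A)
  Step 15: b a a a a a A A A  =>  b a a a a a a A A   (applied A -> a)
  Step 16: b a a a a a a A A  =>  b a a a a a a A A A   (applied A -> A A)
  Step 17: b a a a a a a A A A  =>  b a a a a a a a A A   (applied A -> a)
  Step 18: b a a a a a a a A A  =>  b a a a a a a a a A   (applied A -> a)
  Step 19: b a a a a a a a a A  =>  b a a a a a a a a a   (applied A -> a)
Final yield: b a a a a a a a a a
Total rewrite steps: 19

19


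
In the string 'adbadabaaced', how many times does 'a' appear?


Scanning 'adbadabaaced' for 'a':
  Position 0: 'a' -> MATCH (count: 1)
  Position 3: 'a' -> MATCH (count: 2)
  Position 5: 'a' -> MATCH (count: 3)
  Position 7: 'a' -> MATCH (count: 4)
  Position 8: 'a' -> MATCH (count: 5)
Total occurrences of 'a': 5

5


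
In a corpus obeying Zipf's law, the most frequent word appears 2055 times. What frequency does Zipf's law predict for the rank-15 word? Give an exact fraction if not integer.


Zipf's law: freq(rank) = f1 / rank
f1 = 2055, rank = 15
freq = 2055 / 15
= 137

137


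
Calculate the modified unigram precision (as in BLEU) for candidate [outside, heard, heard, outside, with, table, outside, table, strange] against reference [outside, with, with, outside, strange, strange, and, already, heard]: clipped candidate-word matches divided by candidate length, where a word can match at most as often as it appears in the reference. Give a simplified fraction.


Reference word counts: {'already': 1, 'and': 1, 'heard': 1, 'outside': 2, 'strange': 2, 'with': 2}
Checking each candidate word (with clipping):
  'outside' -> in reference (ref count 2, used 1/2) -> match (matches: 1)
  'heard' -> in reference (ref count 1, used 1/1) -> match (matches: 2)
  'heard' -> ref count 1 already used up (1/1) -> clipped, no match (matches: 2)
  'outside' -> in reference (ref count 2, used 2/2) -> match (matches: 3)
  'with' -> in reference (ref count 2, used 1/2) -> match (matches: 4)
  'table' -> not in reference -> no match (matches: 4)
  'outside' -> ref count 2 already used up (2/2) -> clipped, no match (matches: 4)
  'table' -> not in reference -> no match (matches: 4)
  'strange' -> in reference (ref count 2, used 1/2) -> match (matches: 5)
Clipped matches: 5, Candidate length: 9
Precision = 5/9

5/9


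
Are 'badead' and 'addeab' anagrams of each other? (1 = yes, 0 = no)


Sort characters of 'badead': 'aabdde'
Sort characters of 'addeab': 'aabdde'
Sorted forms match -> they ARE anagrams
Result: 1

1


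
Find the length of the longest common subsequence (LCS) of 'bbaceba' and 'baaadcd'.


DP table for LCS of 'bbaceba' and 'baaadcd':
       b  a  a  a  d  c  d
    0  0  0  0  0  0  0  0
  b 0  1  1  1  1  1  1  1
  b 0  1  1  1  1  1  1  1
  a 0  1  2  2  2  2  2  2
  c 0  1  2  2  2  2  3  3
  e 0  1  2  2  2  2  3  3
  b 0  1  2  2  2  2  3  3
  a 0  1  2  3  3  3  3  3
LCS: 'bac'
LCS length = 3

3


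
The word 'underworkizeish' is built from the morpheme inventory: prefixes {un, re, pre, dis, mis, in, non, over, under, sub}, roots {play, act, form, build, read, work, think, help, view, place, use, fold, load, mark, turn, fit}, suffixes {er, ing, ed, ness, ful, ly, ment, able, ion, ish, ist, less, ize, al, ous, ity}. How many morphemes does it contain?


Segmenting 'underworkizeish' against the inventory:
  'under' -> prefix (morpheme 1)
  'work' -> root (morpheme 2)
  'ize' -> suffix (morpheme 3)
  'ish' -> suffix (morpheme 4)
Total morphemes: 4

4


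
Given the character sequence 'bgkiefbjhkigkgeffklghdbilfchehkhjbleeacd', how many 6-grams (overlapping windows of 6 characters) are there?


String 'bgkiefbjhkigkgeffklghdbilfchehkhjbleeacd' has length L = 40.
Number of overlapping n-grams = L - n + 1
Substituting: 40 - 6 + 1 = 35

35


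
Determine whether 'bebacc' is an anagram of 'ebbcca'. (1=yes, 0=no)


Sort characters of 'bebacc': 'abbcce'
Sort characters of 'ebbcca': 'abbcce'
Sorted forms match -> they ARE anagrams
Result: 1

1


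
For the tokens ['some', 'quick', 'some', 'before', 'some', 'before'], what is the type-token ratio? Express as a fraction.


Tokens: 6
Unique types: ('before', 'quick', 'some') = 3
TTR = 3/6
Simplify: divide both by 3 -> 1/2
TTR = 1/2

1/2


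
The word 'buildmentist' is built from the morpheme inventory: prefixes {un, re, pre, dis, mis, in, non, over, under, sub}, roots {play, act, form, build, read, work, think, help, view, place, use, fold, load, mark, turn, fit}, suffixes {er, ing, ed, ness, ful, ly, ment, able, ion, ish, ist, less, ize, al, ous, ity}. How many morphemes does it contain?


Segmenting 'buildmentist' against the inventory:
  'build' -> root (morpheme 1)
  'ment' -> suffix (morpheme 2)
  'ist' -> suffix (morpheme 3)
Total morphemes: 3

3


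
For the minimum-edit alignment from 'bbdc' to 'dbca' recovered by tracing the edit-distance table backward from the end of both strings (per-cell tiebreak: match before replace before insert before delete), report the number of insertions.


Edit distance = 3. Backtracking from cell (4, 4) with preference match > replace > insert > delete,
then listing the resulting alignment 'bbdc' -> 'dbca' left to right:
  Step 1: replace b->d
  Step 2: keep 'b'
  Step 3: replace d->c
  Step 4: replace c->a
Total insertions: 0

0


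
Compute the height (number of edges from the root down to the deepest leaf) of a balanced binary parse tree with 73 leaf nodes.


In a balanced binary tree with n leaves the deepest leaf is ceil(log2(n)) edges below the root.
log2(73) = 6.1898
ceil(6.1898) = 7
height (edges) = 7

7


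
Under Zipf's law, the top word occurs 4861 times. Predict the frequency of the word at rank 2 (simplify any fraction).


Zipf's law: freq(rank) = f1 / rank
f1 = 4861, rank = 2
freq = 4861 / 2
GCD(4861, 2) = 1
Simplified: 4861/2

4861/2


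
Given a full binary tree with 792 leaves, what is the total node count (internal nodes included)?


Leaf nodes (terminals): 792
Internal nodes = n - 1 = 792 - 1 = 791
Total = leaves + internal = 792 + 791 = 1583

1583


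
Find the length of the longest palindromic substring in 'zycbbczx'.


Scanning 'zycbbczx' for palindromic substrings.
Substring at positions 2-5: 'cbbc'.
Check: reverse('cbbc') = 'cbbc' -> palindrome confirmed.
Neighbouring characters ('y' / 'z') break symmetry, so it cannot extend further.
No longer palindromic substring exists; longest length = 4

4


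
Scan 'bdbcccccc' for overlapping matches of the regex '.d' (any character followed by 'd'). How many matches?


Pattern: .d means any character followed by 'd'.
Scanning 'bdbcccccc' position-by-position:
  Pos 0: window 'bd' -> MATCH
  Pos 1: window 'db' -> no
  Pos 2: window 'bc' -> no
  Pos 3: window 'cc' -> no
  Pos 4: window 'cc' -> no
  Pos 5: window 'cc' -> no
  Pos 6: window 'cc' -> no
  Pos 7: window 'cc' -> no
  Pos 8: window 'c' -> no
Total matches: 1

1


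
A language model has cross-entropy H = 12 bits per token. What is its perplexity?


Perplexity formula: PP = 2^H
H = 12
PP = 2^12
PP = 2^12 = 4096

4096


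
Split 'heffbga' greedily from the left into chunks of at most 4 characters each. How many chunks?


'heffbga' has 7 characters.
Chunking with max size 4:
  Chunk 1: 'heff' (positions 0-3)
  Chunk 2: 'bga' (positions 4-6)
Total chunks: ceil(7 / 4) = 2

2


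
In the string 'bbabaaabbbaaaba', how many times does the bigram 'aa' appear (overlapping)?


Scanning 'bbabaaabbbaaaba' for bigram 'aa':
  Position 0: 'bb' -> no
  Position 1: 'ba' -> no
  Position 2: 'ab' -> no
  Position 3: 'ba' -> no
  Position 4: 'aa' -> MATCH
  Position 5: 'aa' -> MATCH
  Position 6: 'ab' -> no
  Position 7: 'bb' -> no
  Position 8: 'bb' -> no
  Position 9: 'ba' -> no
  Position 10: 'aa' -> MATCH
  Position 11: 'aa' -> MATCH
  Position 12: 'ab' -> no
  Position 13: 'ba' -> no
Total matches: 4

4


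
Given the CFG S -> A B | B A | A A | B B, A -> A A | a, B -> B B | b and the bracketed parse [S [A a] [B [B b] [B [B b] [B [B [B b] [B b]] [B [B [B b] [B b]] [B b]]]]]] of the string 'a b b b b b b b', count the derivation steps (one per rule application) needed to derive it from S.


Every bracketed nonterminal node [X ...] in the tree is produced by exactly one rule application.
Reading the tree off as a leftmost derivation:
  Step 1: S  =>  A B   (applied S -> A B)
  Step 2: A B  =>  a B   (applied A -> a)
  Step 3: a B  =>  a B B   (applied B -> B B)
  Step 4: a B B  =>  a b B   (applied B -> b)
  Step 5: a b B  =>  a b B B   (applied B -> B B)
  Step 6: a b B B  =>  a b b B   (applied B -> b)
  Step 7: a b b B  =>  a b b B B   (applied B -> B B)
  Step 8: a b b B B  =>  a b b B B B   (applied B -> B B)
  Step 9: a b b B B B  =>  a b b b B B   (applied B -> b)
  Step 10: a b b b B B  =>  a b b b b B   (applied B -> b)
  Step 11: a b b b b B  =>  a b b b b B B   (applied B -> B B)
  Step 12: a b b b b B B  =>  a b b b b B B B   (applied B -> B B)
  Step 13: a b b b b B B B  =>  a b b b b b B B   (applied B -> b)
  Step 14: a b b b b b B B  =>  a b b b b b b B   (applied B -> b)
  Step 15: a b b b b b b B  =>  a b b b b b b b   (applied B -> b)
Final yield: a b b b b b b b
Total rewrite steps: 15

15


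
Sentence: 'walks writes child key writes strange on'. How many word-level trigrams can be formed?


Word trigrams from [7] words:
  Trigram 1: (walks writes child)
  Trigram 2: (writes child key)
  Trigram 3: (child key writes)
  Trigram 4: (key writes strange)
  Trigram 5: (writes strange on)
Total word trigrams: 7 - 2 = 5

5


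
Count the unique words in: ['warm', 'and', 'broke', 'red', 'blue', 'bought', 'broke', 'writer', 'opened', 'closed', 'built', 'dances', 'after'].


Listing all tokens and tracking unique types:
  Token 1: 'warm' -> NEW (unique so far: 1)
  Token 2: 'and' -> NEW (unique so far: 2)
  Token 3: 'broke' -> NEW (unique so far: 3)
  Token 4: 'red' -> NEW (unique so far: 4)
  Token 5: 'blue' -> NEW (unique so far: 5)
  Token 6: 'bought' -> NEW (unique so far: 6)
  Token 7: 'broke' -> duplicate (unique so far: 6)
  Token 8: 'writer' -> NEW (unique so far: 7)
  Token 9: 'opened' -> NEW (unique so far: 8)
  Token 10: 'closed' -> NEW (unique so far: 9)
  Token 11: 'built' -> NEW (unique so far: 10)
  Token 12: 'dances' -> NEW (unique so far: 11)
  Token 13: 'after' -> NEW (unique so far: 12)
Unique types: ('after', 'and', 'blue', 'bought', 'broke', 'built', 'closed', 'dances', 'opened', 'red', 'warm', 'writer')
Vocabulary size: 12

12


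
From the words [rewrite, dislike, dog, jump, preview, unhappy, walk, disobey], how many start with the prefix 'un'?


Checking each word for prefix 'un':
  'rewrite' -> no (count: 0)
  'dislike' -> no (count: 0)
  'dog' -> no (count: 0)
  'jump' -> no (count: 0)
  'preview' -> no (count: 0)
  'unhappy' -> YES, starts with 'un' (count: 1)
  'walk' -> no (count: 1)
  'disobey' -> no (count: 1)
Total with prefix 'un': 1

1


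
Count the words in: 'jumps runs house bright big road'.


Counting words by splitting on spaces:
  Word 1: 'jumps'
  Word 2: 'runs'
  Word 3: 'house'
  Word 4: 'bright'
  Word 5: 'big'
  Word 6: 'road'
Total words: 6

6


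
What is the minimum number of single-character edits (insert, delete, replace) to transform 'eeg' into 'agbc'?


Building DP table for s1='eeg' (len 3) and s2='agbc' (len 4):
       a  g  b  c
    0  1  2  3  4
  e 1  1  2  3  4
  e 2  2  2  3  4
  g 3  3  2  3  4
Edit distance = dp[3][4] = 4

4


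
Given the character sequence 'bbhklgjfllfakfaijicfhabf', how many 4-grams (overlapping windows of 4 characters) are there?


String 'bbhklgjfllfakfaijicfhabf' has length L = 24.
Number of overlapping n-grams = L - n + 1
Substituting: 24 - 4 + 1 = 21

21


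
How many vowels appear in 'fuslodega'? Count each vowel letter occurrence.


Scanning each character of 'fuslodega':
  Position 1: 'f' -> consonant (running count: 0)
  Position 2: 'u' -> vowel (running count: 1)
  Position 3: 's' -> consonant (running count: 1)
  Position 4: 'l' -> consonant (running count: 1)
  Position 5: 'o' -> vowel (running count: 2)
  Position 6: 'd' -> consonant (running count: 2)
  Position 7: 'e' -> vowel (running count: 3)
  Position 8: 'g' -> consonant (running count: 3)
  Position 9: 'a' -> vowel (running count: 4)
Total vowels: 4

4


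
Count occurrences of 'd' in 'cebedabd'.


Scanning 'cebedabd' for 'd':
  Position 4: 'd' -> MATCH (count: 1)
  Position 7: 'd' -> MATCH (count: 2)
Total occurrences of 'd': 2

2


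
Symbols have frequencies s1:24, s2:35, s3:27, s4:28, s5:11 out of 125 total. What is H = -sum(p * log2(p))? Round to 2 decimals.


Computing entropy H = -sum(p_i * log2(p_i)):
  s1: p = 24/125 = 0.1920, -p*log2(p) = 0.4571
  s2: p = 35/125 = 0.2800, -p*log2(p) = 0.5142
  s3: p = 27/125 = 0.2160, -p*log2(p) = 0.4776
  s4: p = 28/125 = 0.2240, -p*log2(p) = 0.4835
  s5: p = 11/125 = 0.0880, -p*log2(p) = 0.3086
H = sum of terms = 2.2410
Rounded to 2 decimals: 2.24

2.24


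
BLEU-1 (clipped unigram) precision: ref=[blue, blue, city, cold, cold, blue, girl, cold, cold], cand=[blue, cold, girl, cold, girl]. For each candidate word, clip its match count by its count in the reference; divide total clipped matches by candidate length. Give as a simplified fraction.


Reference word counts: {'blue': 3, 'city': 1, 'cold': 4, 'girl': 1}
Checking each candidate word (with clipping):
  'blue' -> in reference (ref count 3, used 1/3) -> match (matches: 1)
  'cold' -> in reference (ref count 4, used 1/4) -> match (matches: 2)
  'girl' -> in reference (ref count 1, used 1/1) -> match (matches: 3)
  'cold' -> in reference (ref count 4, used 2/4) -> match (matches: 4)
  'girl' -> ref count 1 already used up (1/1) -> clipped, no match (matches: 4)
Clipped matches: 4, Candidate length: 5
Precision = 4/5

4/5


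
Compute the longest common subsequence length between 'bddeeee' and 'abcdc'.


DP table for LCS of 'bddeeee' and 'abcdc':
       a  b  c  d  c
    0  0  0  0  0  0
  b 0  0  1  1  1  1
  d 0  0  1  1  2  2
  d 0  0  1  1  2  2
  e 0  0  1  1  2  2
  e 0  0  1  1  2  2
  e 0  0  1  1  2  2
  e 0  0  1  1  2  2
LCS: 'bd'
LCS length = 2

2


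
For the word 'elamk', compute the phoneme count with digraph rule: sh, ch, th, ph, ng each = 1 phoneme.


Parsing 'elamk' greedily, digraphs first:
  'e' -> vowel phoneme (phonemes so far: 1)
  'l' -> consonant phoneme (phonemes so far: 2)
  'a' -> vowel phoneme (phonemes so far: 3)
  'm' -> consonant phoneme (phonemes so far: 4)
  'k' -> consonant phoneme (phonemes so far: 5)
Total phonemes: 5

5


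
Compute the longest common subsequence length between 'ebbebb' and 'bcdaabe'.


DP table for LCS of 'ebbebb' and 'bcdaabe':
       b  c  d  a  a  b  e
    0  0  0  0  0  0  0  0
  e 0  0  0  0  0  0  0  1
  b 0  1  1  1  1  1  1  1
  b 0  1  1  1  1  1  2  2
  e 0  1  1  1  1  1  2  3
  b 0  1  1  1  1  1  2  3
  b 0  1  1  1  1  1  2  3
LCS: 'bbe'
LCS length = 3

3


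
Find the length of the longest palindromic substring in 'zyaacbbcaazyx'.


Scanning 'zyaacbbcaazyx' for palindromic substrings.
Substring at positions 2-9: 'aacbbcaa'.
Check: reverse('aacbbcaa') = 'aacbbcaa' -> palindrome confirmed.
Neighbouring characters ('y' / 'z') break symmetry, so it cannot extend further.
No longer palindromic substring exists; longest length = 8

8


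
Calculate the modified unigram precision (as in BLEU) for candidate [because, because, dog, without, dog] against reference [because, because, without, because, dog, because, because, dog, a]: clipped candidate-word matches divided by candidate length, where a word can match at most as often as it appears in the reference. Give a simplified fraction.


Reference word counts: {'a': 1, 'because': 5, 'dog': 2, 'without': 1}
Checking each candidate word (with clipping):
  'because' -> in reference (ref count 5, used 1/5) -> match (matches: 1)
  'because' -> in reference (ref count 5, used 2/5) -> match (matches: 2)
  'dog' -> in reference (ref count 2, used 1/2) -> match (matches: 3)
  'without' -> in reference (ref count 1, used 1/1) -> match (matches: 4)
  'dog' -> in reference (ref count 2, used 2/2) -> match (matches: 5)
Clipped matches: 5, Candidate length: 5
Precision = 5/5 = 1

1


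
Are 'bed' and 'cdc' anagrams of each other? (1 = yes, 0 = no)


Sort characters of 'bed': 'bde'
Sort characters of 'cdc': 'ccd'
Sorted forms differ -> they are NOT anagrams
Result: 0

0


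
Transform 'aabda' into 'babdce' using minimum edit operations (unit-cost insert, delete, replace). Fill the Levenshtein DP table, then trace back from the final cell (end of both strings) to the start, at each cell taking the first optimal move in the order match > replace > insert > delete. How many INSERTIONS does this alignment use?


Edit distance = 3. Backtracking from cell (5, 6) with preference match > replace > insert > delete,
then listing the resulting alignment 'aabda' -> 'babdce' left to right:
  Step 1: replace a->b
  Step 2: keep 'a'
  Step 3: keep 'b'
  Step 4: keep 'd'
  Step 5: insert 'c' [insertion #1]
  Step 6: replace a->e
Total insertions: 1

1


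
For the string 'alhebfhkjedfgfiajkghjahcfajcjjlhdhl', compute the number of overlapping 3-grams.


String 'alhebfhkjedfgfiajkghjahcfajcjjlhdhl' has length L = 35.
Number of overlapping n-grams = L - n + 1
Substituting: 35 - 3 + 1 = 33

33


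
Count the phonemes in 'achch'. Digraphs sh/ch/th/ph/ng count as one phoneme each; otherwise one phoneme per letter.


Parsing 'achch' greedily, digraphs first:
  'a' -> vowel phoneme (phonemes so far: 1)
  'ch' -> digraph (1 consonant phoneme) (phonemes so far: 2)
  'ch' -> digraph (1 consonant phoneme) (phonemes so far: 3)
Total phonemes: 3

3


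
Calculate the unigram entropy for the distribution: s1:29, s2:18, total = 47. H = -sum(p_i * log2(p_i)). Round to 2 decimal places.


Computing entropy H = -sum(p_i * log2(p_i)):
  s1: p = 29/47 = 0.6170, -p*log2(p) = 0.4298
  s2: p = 18/47 = 0.3830, -p*log2(p) = 0.5303
H = sum of terms = 0.9601
Rounded to 2 decimals: 0.96

0.96


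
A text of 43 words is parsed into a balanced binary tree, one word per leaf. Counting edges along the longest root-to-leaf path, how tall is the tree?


In a balanced binary tree with n leaves the deepest leaf is ceil(log2(n)) edges below the root.
log2(43) = 5.4263
ceil(5.4263) = 6
height (edges) = 6

6


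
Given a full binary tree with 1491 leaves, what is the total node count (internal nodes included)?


Leaf nodes (terminals): 1491
Internal nodes = n - 1 = 1491 - 1 = 1490
Total = leaves + internal = 1491 + 1490 = 2981

2981


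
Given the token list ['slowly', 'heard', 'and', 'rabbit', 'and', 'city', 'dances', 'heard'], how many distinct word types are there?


Listing all tokens and tracking unique types:
  Token 1: 'slowly' -> NEW (unique so far: 1)
  Token 2: 'heard' -> NEW (unique so far: 2)
  Token 3: 'and' -> NEW (unique so far: 3)
  Token 4: 'rabbit' -> NEW (unique so far: 4)
  Token 5: 'and' -> duplicate (unique so far: 4)
  Token 6: 'city' -> NEW (unique so far: 5)
  Token 7: 'dances' -> NEW (unique so far: 6)
  Token 8: 'heard' -> duplicate (unique so far: 6)
Unique types: ('and', 'city', 'dances', 'heard', 'rabbit', 'slowly')
Vocabulary size: 6

6


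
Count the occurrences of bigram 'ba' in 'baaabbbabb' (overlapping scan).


Scanning 'baaabbbabb' for bigram 'ba':
  Position 0: 'ba' -> MATCH
  Position 1: 'aa' -> no
  Position 2: 'aa' -> no
  Position 3: 'ab' -> no
  Position 4: 'bb' -> no
  Position 5: 'bb' -> no
  Position 6: 'ba' -> MATCH
  Position 7: 'ab' -> no
  Position 8: 'bb' -> no
Total matches: 2

2


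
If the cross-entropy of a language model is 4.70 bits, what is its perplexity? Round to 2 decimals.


Perplexity formula: PP = 2^H
H = 4.70
PP = 2^4.70
Decompose: 2^4.70 = 2^4 * 2^0.70
2^4 = 16, 2^0.70 ~ 1.6245048
PP ~ 16 * 1.6245048 = 25.9920768
Rounded to 2 decimals: 25.99

25.99


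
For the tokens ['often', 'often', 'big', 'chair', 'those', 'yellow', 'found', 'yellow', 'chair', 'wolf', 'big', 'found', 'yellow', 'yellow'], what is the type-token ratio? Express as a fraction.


Tokens: 14
Unique types: ('big', 'chair', 'found', 'often', 'those', 'wolf', 'yellow') = 7
TTR = 7/14
Simplify: divide both by 7 -> 1/2
TTR = 1/2

1/2


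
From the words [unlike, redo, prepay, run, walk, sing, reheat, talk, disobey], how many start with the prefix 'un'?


Checking each word for prefix 'un':
  'unlike' -> YES, starts with 'un' (count: 1)
  'redo' -> no (count: 1)
  'prepay' -> no (count: 1)
  'run' -> no (count: 1)
  'walk' -> no (count: 1)
  'sing' -> no (count: 1)
  'reheat' -> no (count: 1)
  'talk' -> no (count: 1)
  'disobey' -> no (count: 1)
Total with prefix 'un': 1

1


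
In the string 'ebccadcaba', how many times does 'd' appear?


Scanning 'ebccadcaba' for 'd':
  Position 5: 'd' -> MATCH (count: 1)
Total occurrences of 'd': 1

1


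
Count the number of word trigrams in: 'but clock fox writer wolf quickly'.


Word trigrams from [6] words:
  Trigram 1: (but clock fox)
  Trigram 2: (clock fox writer)
  Trigram 3: (fox writer wolf)
  Trigram 4: (writer wolf quickly)
Total word trigrams: 6 - 2 = 4

4


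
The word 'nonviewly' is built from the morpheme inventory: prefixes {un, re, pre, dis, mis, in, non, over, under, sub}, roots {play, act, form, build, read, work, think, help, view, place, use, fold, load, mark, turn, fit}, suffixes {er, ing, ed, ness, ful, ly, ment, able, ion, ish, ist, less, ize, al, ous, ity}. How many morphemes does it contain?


Segmenting 'nonviewly' against the inventory:
  'non' -> prefix (morpheme 1)
  'view' -> root (morpheme 2)
  'ly' -> suffix (morpheme 3)
Total morphemes: 3

3


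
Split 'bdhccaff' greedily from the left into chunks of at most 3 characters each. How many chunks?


'bdhccaff' has 8 characters.
Chunking with max size 3:
  Chunk 1: 'bdh' (positions 0-2)
  Chunk 2: 'cca' (positions 3-5)
  Chunk 3: 'ff' (positions 6-7)
Total chunks: ceil(8 / 3) = 3

3


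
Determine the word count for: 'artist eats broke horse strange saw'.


Counting words by splitting on spaces:
  Word 1: 'artist'
  Word 2: 'eats'
  Word 3: 'broke'
  Word 4: 'horse'
  Word 5: 'strange'
  Word 6: 'saw'
Total words: 6

6


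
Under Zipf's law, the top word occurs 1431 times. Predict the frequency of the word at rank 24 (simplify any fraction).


Zipf's law: freq(rank) = f1 / rank
f1 = 1431, rank = 24
freq = 1431 / 24
GCD(1431, 24) = 3
Simplified: 477/8

477/8


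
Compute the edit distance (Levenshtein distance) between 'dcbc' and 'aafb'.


Building DP table for s1='dcbc' (len 4) and s2='aafb' (len 4):
       a  a  f  b
    0  1  2  3  4
  d 1  1  2  3  4
  c 2  2  2  3  4
  b 3  3  3  3  3
  c 4  4  4  4  4
Edit distance = dp[4][4] = 4

4


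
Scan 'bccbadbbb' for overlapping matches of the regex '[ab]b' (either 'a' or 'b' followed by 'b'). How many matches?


Pattern: [ab]b means either 'a' or 'b' followed by 'b'.
Scanning 'bccbadbbb' position-by-position:
  Pos 0: window 'bc' -> no
  Pos 1: window 'cc' -> no
  Pos 2: window 'cb' -> no
  Pos 3: window 'ba' -> no
  Pos 4: window 'ad' -> no
  Pos 5: window 'db' -> no
  Pos 6: window 'bb' -> MATCH
  Pos 7: window 'bb' -> MATCH
  Pos 8: window 'b' -> no
Total matches: 2

2


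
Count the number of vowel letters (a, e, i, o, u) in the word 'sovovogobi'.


Scanning each character of 'sovovogobi':
  Position 1: 's' -> consonant (running count: 0)
  Position 2: 'o' -> vowel (running count: 1)
  Position 3: 'v' -> consonant (running count: 1)
  Position 4: 'o' -> vowel (running count: 2)
  Position 5: 'v' -> consonant (running count: 2)
  Position 6: 'o' -> vowel (running count: 3)
  Position 7: 'g' -> consonant (running count: 3)
  Position 8: 'o' -> vowel (running count: 4)
  Position 9: 'b' -> consonant (running count: 4)
  Position 10: 'i' -> vowel (running count: 5)
Total vowels: 5

5


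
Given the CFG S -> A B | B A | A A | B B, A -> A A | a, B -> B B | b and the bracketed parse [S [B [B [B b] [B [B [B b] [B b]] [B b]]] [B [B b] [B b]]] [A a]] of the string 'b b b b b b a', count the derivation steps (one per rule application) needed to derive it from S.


Every bracketed nonterminal node [X ...] in the tree is produced by exactly one rule application.
Reading the tree off as a leftmost derivation:
  Step 1: S  =>  B A   (applied S -> B A)
  Step 2: B A  =>  B B A   (applied B -> B B)
  Step 3: B B A  =>  B B B A   (applied B -> B B)
  Step 4: B B B A  =>  b B B A   (applied B -> b)
  Step 5: b B B A  =>  b B B B A   (applied B -> B B)
  Step 6: b B B B A  =>  b B B B B A   (applied B -> B B)
  Step 7: b B B B B A  =>  b b B B B A   (applied B -> b)
  Step 8: b b B B B A  =>  b b b B B A   (applied B -> b)
  Step 9: b b b B B A  =>  b b b b B A   (applied B -> b)
  Step 10: b b b b B A  =>  b b b b B B A   (applied B -> B B)
  Step 11: b b b b B B A  =>  b b b b b B A   (applied B -> b)
  Step 12: b b b b b B A  =>  b b b b b b A   (applied B -> b)
  Step 13: b b b b b b A  =>  b b b b b b a   (applied A -> a)
Final yield: b b b b b b a
Total rewrite steps: 13

13


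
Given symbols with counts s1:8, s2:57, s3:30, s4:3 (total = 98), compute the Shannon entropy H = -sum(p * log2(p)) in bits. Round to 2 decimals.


Computing entropy H = -sum(p_i * log2(p_i)):
  s1: p = 8/98 = 0.0816, -p*log2(p) = 0.2951
  s2: p = 57/98 = 0.5816, -p*log2(p) = 0.4547
  s3: p = 30/98 = 0.3061, -p*log2(p) = 0.5228
  s4: p = 3/98 = 0.0306, -p*log2(p) = 0.1540
H = sum of terms = 1.4266
Rounded to 2 decimals: 1.43

1.43


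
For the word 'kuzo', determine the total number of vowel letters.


Scanning each character of 'kuzo':
  Position 1: 'k' -> consonant (running count: 0)
  Position 2: 'u' -> vowel (running count: 1)
  Position 3: 'z' -> consonant (running count: 1)
  Position 4: 'o' -> vowel (running count: 2)
Total vowels: 2

2


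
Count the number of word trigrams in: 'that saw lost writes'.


Word trigrams from [4] words:
  Trigram 1: (that saw lost)
  Trigram 2: (saw lost writes)
Total word trigrams: 4 - 2 = 2

2


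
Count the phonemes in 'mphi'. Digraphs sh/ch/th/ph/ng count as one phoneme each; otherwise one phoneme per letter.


Parsing 'mphi' greedily, digraphs first:
  'm' -> consonant phoneme (phonemes so far: 1)
  'ph' -> digraph (1 consonant phoneme) (phonemes so far: 2)
  'i' -> vowel phoneme (phonemes so far: 3)
Total phonemes: 3

3


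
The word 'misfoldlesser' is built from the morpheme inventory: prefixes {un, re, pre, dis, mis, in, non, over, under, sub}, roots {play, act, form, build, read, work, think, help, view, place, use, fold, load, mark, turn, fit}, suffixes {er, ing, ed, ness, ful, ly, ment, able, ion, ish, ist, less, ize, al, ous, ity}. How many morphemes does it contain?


Segmenting 'misfoldlesser' against the inventory:
  'mis' -> prefix (morpheme 1)
  'fold' -> root (morpheme 2)
  'less' -> suffix (morpheme 3)
  'er' -> suffix (morpheme 4)
Total morphemes: 4

4


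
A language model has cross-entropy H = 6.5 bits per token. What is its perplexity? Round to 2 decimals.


Perplexity formula: PP = 2^H
H = 6.5
PP = 2^6.5
Decompose: 2^6.5 = 2^6 * 2^0.5 = 2^6 * sqrt(2)
2^6 = 64, sqrt(2) ~ 1.4142136
PP ~ 64 * 1.4142136 = 90.5096704
Rounded to 2 decimals: 90.51

90.51


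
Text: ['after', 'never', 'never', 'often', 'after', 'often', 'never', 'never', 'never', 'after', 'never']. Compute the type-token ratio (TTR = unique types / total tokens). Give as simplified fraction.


Tokens: 11
Unique types: ('after', 'never', 'often') = 3
TTR = 3/11
Already in lowest terms.

3/11


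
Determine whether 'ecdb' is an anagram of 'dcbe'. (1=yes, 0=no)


Sort characters of 'ecdb': 'bcde'
Sort characters of 'dcbe': 'bcde'
Sorted forms match -> they ARE anagrams
Result: 1

1


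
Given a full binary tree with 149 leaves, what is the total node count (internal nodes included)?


Leaf nodes (terminals): 149
Internal nodes = n - 1 = 149 - 1 = 148
Total = leaves + internal = 149 + 148 = 297

297


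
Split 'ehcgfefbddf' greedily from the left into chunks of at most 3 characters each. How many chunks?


'ehcgfefbddf' has 11 characters.
Chunking with max size 3:
  Chunk 1: 'ehc' (positions 0-2)
  Chunk 2: 'gfe' (positions 3-5)
  Chunk 3: 'fbd' (positions 6-8)
  Chunk 4: 'df' (positions 9-10)
Total chunks: ceil(11 / 3) = 4

4


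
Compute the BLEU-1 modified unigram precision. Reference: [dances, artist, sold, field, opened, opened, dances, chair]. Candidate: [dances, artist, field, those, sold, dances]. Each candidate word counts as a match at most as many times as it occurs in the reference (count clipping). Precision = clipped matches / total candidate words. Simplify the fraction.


Reference word counts: {'artist': 1, 'chair': 1, 'dances': 2, 'field': 1, 'opened': 2, 'sold': 1}
Checking each candidate word (with clipping):
  'dances' -> in reference (ref count 2, used 1/2) -> match (matches: 1)
  'artist' -> in reference (ref count 1, used 1/1) -> match (matches: 2)
  'field' -> in reference (ref count 1, used 1/1) -> match (matches: 3)
  'those' -> not in reference -> no match (matches: 3)
  'sold' -> in reference (ref count 1, used 1/1) -> match (matches: 4)
  'dances' -> in reference (ref count 2, used 2/2) -> match (matches: 5)
Clipped matches: 5, Candidate length: 6
Precision = 5/6

5/6


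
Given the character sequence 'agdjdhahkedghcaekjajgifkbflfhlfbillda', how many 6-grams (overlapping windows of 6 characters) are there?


String 'agdjdhahkedghcaekjajgifkbflfhlfbillda' has length L = 37.
Number of overlapping n-grams = L - n + 1
Substituting: 37 - 6 + 1 = 32

32


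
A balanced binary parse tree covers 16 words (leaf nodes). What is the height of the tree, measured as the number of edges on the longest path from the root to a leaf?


In a balanced binary tree with n leaves the deepest leaf is ceil(log2(n)) edges below the root.
log2(16) = 4.0000
ceil(4.0000) = 4
height (edges) = 4

4


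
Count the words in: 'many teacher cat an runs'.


Counting words by splitting on spaces:
  Word 1: 'many'
  Word 2: 'teacher'
  Word 3: 'cat'
  Word 4: 'an'
  Word 5: 'runs'
Total words: 5

5


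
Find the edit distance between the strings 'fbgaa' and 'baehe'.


Building DP table for s1='fbgaa' (len 5) and s2='baehe' (len 5):
       b  a  e  h  e
    0  1  2  3  4  5
  f 1  1  2  3  4  5
  b 2  1  2  3  4  5
  g 3  2  2  3  4  5
  a 4  3  2  3  4  5
  a 5  4  3  3  4  5
Edit distance = dp[5][5] = 5

5


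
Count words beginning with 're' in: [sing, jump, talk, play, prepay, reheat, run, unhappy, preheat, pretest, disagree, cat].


Checking each word for prefix 're':
  'sing' -> no (count: 0)
  'jump' -> no (count: 0)
  'talk' -> no (count: 0)
  'play' -> no (count: 0)
  'prepay' -> no (count: 0)
  'reheat' -> YES, starts with 're' (count: 1)
  'run' -> no (count: 1)
  'unhappy' -> no (count: 1)
  'preheat' -> no (count: 1)
  'pretest' -> no (count: 1)
  'disagree' -> no (count: 1)
  'cat' -> no (count: 1)
Total with prefix 're': 1

1


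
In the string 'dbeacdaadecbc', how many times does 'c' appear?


Scanning 'dbeacdaadecbc' for 'c':
  Position 4: 'c' -> MATCH (count: 1)
  Position 10: 'c' -> MATCH (count: 2)
  Position 12: 'c' -> MATCH (count: 3)
Total occurrences of 'c': 3

3


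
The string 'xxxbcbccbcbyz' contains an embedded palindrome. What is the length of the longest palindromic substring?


Scanning 'xxxbcbccbcbyz' for palindromic substrings.
Substring at positions 3-10: 'bcbccbcb'.
Check: reverse('bcbccbcb') = 'bcbccbcb' -> palindrome confirmed.
Neighbouring characters ('x' / 'y') break symmetry, so it cannot extend further.
No longer palindromic substring exists; longest length = 8

8


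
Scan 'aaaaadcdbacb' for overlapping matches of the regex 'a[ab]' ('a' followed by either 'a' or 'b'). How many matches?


Pattern: a[ab] means 'a' followed by either 'a' or 'b'.
Scanning 'aaaaadcdbacb' position-by-position:
  Pos 0: window 'aa' -> MATCH
  Pos 1: window 'aa' -> MATCH
  Pos 2: window 'aa' -> MATCH
  Pos 3: window 'aa' -> MATCH
  Pos 4: window 'ad' -> no
  Pos 5: window 'dc' -> no
  Pos 6: window 'cd' -> no
  Pos 7: window 'db' -> no
  Pos 8: window 'ba' -> no
  Pos 9: window 'ac' -> no
  Pos 10: window 'cb' -> no
  Pos 11: window 'b' -> no
Total matches: 4

4


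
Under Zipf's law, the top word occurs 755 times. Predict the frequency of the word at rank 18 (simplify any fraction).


Zipf's law: freq(rank) = f1 / rank
f1 = 755, rank = 18
freq = 755 / 18
GCD(755, 18) = 1
Simplified: 755/18

755/18


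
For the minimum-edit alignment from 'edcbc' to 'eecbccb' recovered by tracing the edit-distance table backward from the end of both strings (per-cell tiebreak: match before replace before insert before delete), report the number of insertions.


Edit distance = 3. Backtracking from cell (5, 7) with preference match > replace > insert > delete,
then listing the resulting alignment 'edcbc' -> 'eecbccb' left to right:
  Step 1: keep 'e'
  Step 2: replace d->e
  Step 3: keep 'c'
  Step 4: keep 'b'
  Step 5: insert 'c' [insertion #1]
  Step 6: keep 'c'
  Step 7: insert 'b' [insertion #2]
Total insertions: 2

2
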